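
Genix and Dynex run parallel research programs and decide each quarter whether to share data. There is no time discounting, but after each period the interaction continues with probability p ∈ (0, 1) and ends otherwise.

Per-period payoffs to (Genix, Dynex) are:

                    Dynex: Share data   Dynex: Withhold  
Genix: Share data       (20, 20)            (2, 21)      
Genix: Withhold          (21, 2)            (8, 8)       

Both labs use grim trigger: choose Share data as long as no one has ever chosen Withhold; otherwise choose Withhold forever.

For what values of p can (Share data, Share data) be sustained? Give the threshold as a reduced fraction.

1/13

Expected cooperation value is 20 + p·20 + p²·20 + … = 20/(1−p); deviation gives 21 + p·8/(1−p).
20 ≥ 21(1−p) + 8p ⇒ 13p ≥ 1 ⇒ p ≥ 1/13.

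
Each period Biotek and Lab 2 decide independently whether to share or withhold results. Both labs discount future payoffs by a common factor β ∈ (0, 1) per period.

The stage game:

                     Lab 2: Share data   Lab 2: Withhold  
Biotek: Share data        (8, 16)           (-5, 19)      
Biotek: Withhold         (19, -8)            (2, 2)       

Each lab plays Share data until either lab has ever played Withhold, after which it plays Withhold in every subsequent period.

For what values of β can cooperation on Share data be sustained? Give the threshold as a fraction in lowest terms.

11/17

Biotek's threshold: (19−8)/(19−2) = 11/17.
Lab 2's threshold: (19−16)/(19−2) = 3/17.
11/17 > 3/17, so Biotek binds and β* = 11/17.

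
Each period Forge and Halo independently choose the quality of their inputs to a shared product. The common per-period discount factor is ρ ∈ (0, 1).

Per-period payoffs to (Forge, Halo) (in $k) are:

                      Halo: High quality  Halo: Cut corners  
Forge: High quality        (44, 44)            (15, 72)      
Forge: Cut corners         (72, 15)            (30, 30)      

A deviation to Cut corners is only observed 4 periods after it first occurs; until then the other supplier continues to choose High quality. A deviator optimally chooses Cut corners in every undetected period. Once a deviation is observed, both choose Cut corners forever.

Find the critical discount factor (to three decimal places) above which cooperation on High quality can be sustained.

Deviating for the 4 undetected periods gains 72−44 = 28 per period over cooperation, then loses 44−30 = 14 per period forever once punishment starts.
Gain: 28(1 + ρ + … + ρ^3); loss: 14·ρ^4/(1−ρ).
No profitable deviation ⇔ 28(1−ρ^4) ≤ 14·ρ^4, i.e. ρ^4 ≥ 28/(28+14) = 2/3.
Hence ρ ≥ (2/3)^(1/4) ≈ 0.904.

0.904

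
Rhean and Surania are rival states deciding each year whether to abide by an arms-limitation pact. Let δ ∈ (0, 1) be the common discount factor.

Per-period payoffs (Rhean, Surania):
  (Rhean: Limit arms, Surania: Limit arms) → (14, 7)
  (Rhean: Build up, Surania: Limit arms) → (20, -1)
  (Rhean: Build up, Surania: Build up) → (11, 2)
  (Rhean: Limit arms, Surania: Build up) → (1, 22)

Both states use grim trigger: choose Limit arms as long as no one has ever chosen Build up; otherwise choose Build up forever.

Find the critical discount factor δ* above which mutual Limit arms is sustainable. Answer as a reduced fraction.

Rhean's threshold: (20−14)/(20−11) = 2/3.
Surania's threshold: (22−7)/(22−2) = 3/4.
2/3 < 3/4, so Surania binds and δ* = 3/4.

3/4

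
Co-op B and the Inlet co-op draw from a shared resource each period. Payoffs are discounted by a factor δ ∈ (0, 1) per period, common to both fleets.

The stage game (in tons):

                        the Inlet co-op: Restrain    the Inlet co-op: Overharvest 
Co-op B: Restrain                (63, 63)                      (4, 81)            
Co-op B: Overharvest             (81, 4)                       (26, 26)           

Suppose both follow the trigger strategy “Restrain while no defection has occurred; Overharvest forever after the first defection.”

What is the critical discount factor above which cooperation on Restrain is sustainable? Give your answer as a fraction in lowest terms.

18/55

Under grim trigger the critical discount factor is (T−C)/(T−P) with T = 81, C = 63, P = 26.
δ* = (81−63)/(81−26) = 18/55.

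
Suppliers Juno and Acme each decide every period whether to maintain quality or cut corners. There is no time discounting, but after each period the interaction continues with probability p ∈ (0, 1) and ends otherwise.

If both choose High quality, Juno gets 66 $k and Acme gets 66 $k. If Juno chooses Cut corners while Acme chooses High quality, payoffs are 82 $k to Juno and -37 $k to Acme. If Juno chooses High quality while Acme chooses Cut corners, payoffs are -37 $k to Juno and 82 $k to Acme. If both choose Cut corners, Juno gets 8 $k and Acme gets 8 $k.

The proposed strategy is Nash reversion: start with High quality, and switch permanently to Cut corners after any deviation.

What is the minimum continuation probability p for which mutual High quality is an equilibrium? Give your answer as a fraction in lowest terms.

8/37

With no time discounting, the continuation probability p plays the role of the discount factor.
Grim-trigger IC: 66/(1−p) ≥ 82 + 8p/(1−p) ⇒ p ≥ (82−66)/(82−8) = 8/37.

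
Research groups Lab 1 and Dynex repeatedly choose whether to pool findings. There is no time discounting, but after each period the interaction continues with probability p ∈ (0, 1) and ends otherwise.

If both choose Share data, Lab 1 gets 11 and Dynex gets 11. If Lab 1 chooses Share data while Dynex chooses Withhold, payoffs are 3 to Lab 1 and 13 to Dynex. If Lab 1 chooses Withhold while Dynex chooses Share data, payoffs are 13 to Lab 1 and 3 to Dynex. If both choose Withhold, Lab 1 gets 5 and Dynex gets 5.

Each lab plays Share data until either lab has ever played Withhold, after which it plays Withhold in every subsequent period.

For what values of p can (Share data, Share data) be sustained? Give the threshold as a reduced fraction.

Expected cooperation value is 11 + p·11 + p²·11 + … = 11/(1−p); deviation gives 13 + p·5/(1−p).
11 ≥ 13(1−p) + 5p ⇒ 8p ≥ 2 ⇒ p ≥ 2/8 = 1/4.

1/4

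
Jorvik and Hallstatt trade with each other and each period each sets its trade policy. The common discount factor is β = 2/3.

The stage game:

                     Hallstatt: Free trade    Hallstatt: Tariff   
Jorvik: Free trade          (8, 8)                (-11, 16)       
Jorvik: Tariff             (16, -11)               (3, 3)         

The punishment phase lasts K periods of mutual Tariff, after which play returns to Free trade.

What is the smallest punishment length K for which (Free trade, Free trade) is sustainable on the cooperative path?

No profitable deviation requires (8−3)(β+…+β^K) ≥ 16−8, i.e. β+…+β^K ≥ 8/5 ≈ 1.6000.
With β = 2/3, the partial sums are K=1: 0.6667, K=2: 1.1111, K=3: 1.4074, K=4: 1.6049.
K = 4 is the first length at which the sum reaches 1.6000.

4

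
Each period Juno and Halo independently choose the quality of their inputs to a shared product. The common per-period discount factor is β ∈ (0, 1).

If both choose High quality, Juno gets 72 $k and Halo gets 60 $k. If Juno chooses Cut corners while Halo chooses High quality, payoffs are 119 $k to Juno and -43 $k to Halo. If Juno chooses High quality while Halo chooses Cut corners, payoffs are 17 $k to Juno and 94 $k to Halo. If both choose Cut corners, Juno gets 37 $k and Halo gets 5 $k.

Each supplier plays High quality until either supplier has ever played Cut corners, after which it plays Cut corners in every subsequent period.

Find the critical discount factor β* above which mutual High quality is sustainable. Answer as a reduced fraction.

47/82

For Juno: deviation gain 119−72 = 47, per-period punishment loss 72−37 = 35. IC gives β ≥ 47/82.
For Halo: gain 34, loss 55 per period, so β ≥ 34/89.
The tighter constraint is Juno's, so cooperation needs β ≥ 47/82.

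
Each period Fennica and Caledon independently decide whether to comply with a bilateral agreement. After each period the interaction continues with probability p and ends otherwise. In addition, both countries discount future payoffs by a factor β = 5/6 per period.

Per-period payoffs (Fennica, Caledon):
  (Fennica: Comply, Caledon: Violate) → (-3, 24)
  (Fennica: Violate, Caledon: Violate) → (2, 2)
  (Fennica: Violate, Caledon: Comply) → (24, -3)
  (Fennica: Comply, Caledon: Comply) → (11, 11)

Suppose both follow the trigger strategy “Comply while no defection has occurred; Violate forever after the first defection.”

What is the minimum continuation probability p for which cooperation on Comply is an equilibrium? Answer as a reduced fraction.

With continuation probability p and discount β, the effective per-period discount factor is βp.
Grim-trigger IC: βp ≥ (24−11)/(24−2) = 13/22.
So p ≥ (13/22)/(5/6) = 39/55.

39/55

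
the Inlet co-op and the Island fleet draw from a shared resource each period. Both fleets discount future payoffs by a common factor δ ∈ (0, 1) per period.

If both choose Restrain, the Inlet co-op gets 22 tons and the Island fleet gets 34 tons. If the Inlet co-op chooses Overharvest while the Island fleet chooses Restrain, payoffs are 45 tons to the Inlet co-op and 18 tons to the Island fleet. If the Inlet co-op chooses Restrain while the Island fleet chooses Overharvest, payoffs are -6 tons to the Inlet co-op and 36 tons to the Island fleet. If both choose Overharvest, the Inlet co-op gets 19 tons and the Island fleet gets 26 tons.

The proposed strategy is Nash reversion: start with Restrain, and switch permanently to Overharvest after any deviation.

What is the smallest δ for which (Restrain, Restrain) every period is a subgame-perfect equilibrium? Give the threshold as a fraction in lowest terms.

23/26

the Inlet co-op: cooperation gives 22 each period; deviation gives 45 once then 19 forever.
  22/(1−δ) ≥ 45 + 19δ/(1−δ) ⇒ δ ≥ 23/26.
the Island fleet: cooperation gives 34 each period; deviation gives 36 once then 26 forever.
  δ ≥ 2/10 = 1/5.
Both must hold, so the binding constraint is the Inlet co-op's: δ ≥ 23/26.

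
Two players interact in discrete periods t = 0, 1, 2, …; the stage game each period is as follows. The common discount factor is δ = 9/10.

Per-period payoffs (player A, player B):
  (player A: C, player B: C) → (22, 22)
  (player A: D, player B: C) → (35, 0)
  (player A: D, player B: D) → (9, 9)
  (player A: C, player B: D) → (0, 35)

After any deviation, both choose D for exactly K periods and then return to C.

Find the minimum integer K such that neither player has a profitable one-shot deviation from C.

2

No profitable deviation requires (22−9)(δ+…+δ^K) ≥ 35−22, i.e. δ+…+δ^K ≥ 1 ≈ 1.0000.
With δ = 9/10, the partial sums are K=1: 0.9000, K=2: 1.7100.
K = 2 is the first length at which the sum reaches 1.0000.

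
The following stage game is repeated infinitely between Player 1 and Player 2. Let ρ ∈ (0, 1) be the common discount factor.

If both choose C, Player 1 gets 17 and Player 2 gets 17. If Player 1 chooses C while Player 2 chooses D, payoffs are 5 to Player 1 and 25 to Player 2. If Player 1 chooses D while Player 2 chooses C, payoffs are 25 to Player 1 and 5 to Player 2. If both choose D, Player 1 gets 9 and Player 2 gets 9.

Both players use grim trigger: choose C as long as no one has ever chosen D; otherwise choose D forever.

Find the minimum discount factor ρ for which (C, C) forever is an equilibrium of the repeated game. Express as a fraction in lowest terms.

One-period gain from deviating is 25 − 17 = 8. The loss is 17 − 9 = 8 in every subsequent period, with present value 8·ρ/(1−ρ).
Deviation is unprofitable when 8·ρ/(1−ρ) ≥ 8, i.e. ρ/(1−ρ) ≥ 1.
Equivalently ρ ≥ 8/(8+8) = 1/2.

1/2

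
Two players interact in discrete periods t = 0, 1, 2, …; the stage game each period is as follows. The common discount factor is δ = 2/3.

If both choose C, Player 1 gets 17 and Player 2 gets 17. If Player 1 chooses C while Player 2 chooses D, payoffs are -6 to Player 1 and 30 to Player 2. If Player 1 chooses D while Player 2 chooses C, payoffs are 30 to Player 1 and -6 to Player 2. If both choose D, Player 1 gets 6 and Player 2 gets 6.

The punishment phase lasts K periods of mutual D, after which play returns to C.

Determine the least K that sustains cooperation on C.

Need Σ_{k=1}^{K} δ^k ≥ (30−17)/(17−6) = 1.1818 at δ = 2/3.
At K = 2 the sum is 1.1111 < 1.1818; at K = 3 it is 1.4074 ≥ 1.1818.
So the minimum punishment length is K = 3.

3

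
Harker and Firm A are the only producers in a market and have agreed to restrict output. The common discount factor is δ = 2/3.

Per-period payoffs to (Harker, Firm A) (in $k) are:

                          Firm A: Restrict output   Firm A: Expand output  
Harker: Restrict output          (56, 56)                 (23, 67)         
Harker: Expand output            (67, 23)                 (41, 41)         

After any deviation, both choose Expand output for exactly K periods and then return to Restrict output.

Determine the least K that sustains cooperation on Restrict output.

IC: δ(1−δ^K)/(1−δ) ≥ (67−56)/(56−41) = 11/15.
With δ = 2/3: need 1 − δ^K ≥ 11/15·(1−2/3)/(2/3), i.e. δ^K ≤ 0.6333.
Since (2/3)^1 = 0.6667 and (2/3)^2 = 0.4444, the smallest such K is 2.

2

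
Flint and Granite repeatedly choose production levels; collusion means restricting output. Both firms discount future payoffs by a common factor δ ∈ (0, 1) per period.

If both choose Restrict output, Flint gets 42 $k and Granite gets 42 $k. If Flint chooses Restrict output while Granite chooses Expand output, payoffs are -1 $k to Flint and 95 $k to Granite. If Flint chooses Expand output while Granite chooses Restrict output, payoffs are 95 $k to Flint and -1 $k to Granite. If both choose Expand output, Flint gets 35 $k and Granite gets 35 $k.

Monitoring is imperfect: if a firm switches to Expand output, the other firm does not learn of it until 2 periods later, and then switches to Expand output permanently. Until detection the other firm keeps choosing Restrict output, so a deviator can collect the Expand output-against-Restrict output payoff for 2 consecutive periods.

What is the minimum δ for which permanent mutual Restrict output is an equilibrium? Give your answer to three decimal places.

0.940

A deviator earns 95 for 2 periods, then 35 forever; cooperating earns 42 forever. Multiplying the IC by (1−δ):
42 ≥ 95(1−δ^2) + 35δ^2, so 60·δ^2 ≥ 53 and δ^2 ≥ 53/60.
δ ≥ (53/60)^(1/2) ≈ 0.940.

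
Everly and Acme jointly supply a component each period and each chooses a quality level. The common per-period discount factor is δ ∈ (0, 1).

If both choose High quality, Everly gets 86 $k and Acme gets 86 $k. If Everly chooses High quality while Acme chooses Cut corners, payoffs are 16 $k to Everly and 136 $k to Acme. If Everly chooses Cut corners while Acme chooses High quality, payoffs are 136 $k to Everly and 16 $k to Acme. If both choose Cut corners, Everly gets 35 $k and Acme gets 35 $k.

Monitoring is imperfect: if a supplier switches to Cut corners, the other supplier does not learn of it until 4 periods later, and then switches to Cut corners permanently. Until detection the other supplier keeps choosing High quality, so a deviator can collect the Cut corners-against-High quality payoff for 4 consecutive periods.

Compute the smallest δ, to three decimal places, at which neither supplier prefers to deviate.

A deviator earns 136 for 4 periods, then 35 forever; cooperating earns 86 forever. Multiplying the IC by (1−δ):
86 ≥ 136(1−δ^4) + 35δ^4, so 101·δ^4 ≥ 50 and δ^4 ≥ 50/101.
δ ≥ (50/101)^(1/4) ≈ 0.839.

0.839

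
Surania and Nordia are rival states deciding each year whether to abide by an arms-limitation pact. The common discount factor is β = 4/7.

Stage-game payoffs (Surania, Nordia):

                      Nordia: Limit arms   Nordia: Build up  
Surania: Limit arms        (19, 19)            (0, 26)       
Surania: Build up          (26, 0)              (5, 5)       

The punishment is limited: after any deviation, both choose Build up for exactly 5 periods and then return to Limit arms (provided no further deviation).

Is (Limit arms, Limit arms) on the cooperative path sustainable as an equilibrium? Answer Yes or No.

A one-shot deviation gives 26 now, then 5 for 5 periods, then back to 19.
Gain from deviating: (26−19) today; loss: (19−5) in each of the next 5 periods.
No-deviation condition: (19−5)(β+…+β^5) ≥ 26−19, i.e. β+…+β^5 ≥ 1/2.
At β = 4/7: β+…+β^5 = 1.2521 ≥ 0.5000.
So cooperation is sustainable.

Yes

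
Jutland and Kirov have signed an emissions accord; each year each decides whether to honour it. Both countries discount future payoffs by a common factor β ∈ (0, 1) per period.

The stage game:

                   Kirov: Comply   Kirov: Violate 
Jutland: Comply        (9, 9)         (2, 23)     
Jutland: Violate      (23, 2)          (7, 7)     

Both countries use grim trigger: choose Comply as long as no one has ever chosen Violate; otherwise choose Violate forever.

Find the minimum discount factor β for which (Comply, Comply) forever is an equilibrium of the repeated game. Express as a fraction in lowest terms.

7/8

One-period gain from deviating is 23 − 9 = 14. The loss is 9 − 7 = 2 in every subsequent period, with present value 2·β/(1−β).
Deviation is unprofitable when 2·β/(1−β) ≥ 14, i.e. β/(1−β) ≥ 7.
Equivalently β ≥ 14/(14+2) = 7/8.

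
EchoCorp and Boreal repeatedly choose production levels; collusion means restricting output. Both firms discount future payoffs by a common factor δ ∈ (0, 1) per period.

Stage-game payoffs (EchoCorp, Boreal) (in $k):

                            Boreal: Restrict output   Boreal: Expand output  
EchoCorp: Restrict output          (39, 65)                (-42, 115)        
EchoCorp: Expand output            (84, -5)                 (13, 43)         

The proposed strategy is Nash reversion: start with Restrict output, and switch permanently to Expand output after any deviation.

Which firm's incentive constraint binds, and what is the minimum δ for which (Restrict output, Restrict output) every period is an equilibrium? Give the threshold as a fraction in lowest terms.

Boreal; δ ≥ 25/36

For EchoCorp: deviation gain 84−39 = 45, per-period punishment loss 39−13 = 26. IC gives δ ≥ 45/71.
For Boreal: gain 50, loss 22 per period, so δ ≥ 50/72 = 25/36.
The tighter constraint is Boreal's, so cooperation needs δ ≥ 25/36.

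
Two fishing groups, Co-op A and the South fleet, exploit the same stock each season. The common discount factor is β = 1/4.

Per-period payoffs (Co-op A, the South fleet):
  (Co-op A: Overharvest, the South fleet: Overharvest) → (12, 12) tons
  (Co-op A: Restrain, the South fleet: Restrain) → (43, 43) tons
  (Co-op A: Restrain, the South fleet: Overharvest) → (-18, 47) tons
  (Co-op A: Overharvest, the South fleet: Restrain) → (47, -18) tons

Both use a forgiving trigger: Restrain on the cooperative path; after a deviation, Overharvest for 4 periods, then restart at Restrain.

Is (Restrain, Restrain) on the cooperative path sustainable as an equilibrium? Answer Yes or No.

A one-shot deviation gives 47 now, then 12 for 4 periods, then back to 43.
Gain from deviating: (47−43) today; loss: (43−12) in each of the next 4 periods.
No-deviation condition: (43−12)(β+…+β^4) ≥ 47−43, i.e. β+…+β^4 ≥ 4/31.
At β = 1/4: β+…+β^4 = 0.3320 ≥ 0.1290.
So cooperation is sustainable.

Yes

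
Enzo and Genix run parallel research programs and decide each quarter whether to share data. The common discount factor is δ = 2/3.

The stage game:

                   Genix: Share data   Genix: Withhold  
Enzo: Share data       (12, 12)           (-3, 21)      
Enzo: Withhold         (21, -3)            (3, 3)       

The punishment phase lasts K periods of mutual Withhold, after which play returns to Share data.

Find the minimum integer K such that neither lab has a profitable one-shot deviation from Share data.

2

Need Σ_{k=1}^{K} δ^k ≥ (21−12)/(12−3) = 1.0000 at δ = 2/3.
At K = 1 the sum is 0.6667 < 1.0000; at K = 2 it is 1.1111 ≥ 1.0000.
So the minimum punishment length is K = 2.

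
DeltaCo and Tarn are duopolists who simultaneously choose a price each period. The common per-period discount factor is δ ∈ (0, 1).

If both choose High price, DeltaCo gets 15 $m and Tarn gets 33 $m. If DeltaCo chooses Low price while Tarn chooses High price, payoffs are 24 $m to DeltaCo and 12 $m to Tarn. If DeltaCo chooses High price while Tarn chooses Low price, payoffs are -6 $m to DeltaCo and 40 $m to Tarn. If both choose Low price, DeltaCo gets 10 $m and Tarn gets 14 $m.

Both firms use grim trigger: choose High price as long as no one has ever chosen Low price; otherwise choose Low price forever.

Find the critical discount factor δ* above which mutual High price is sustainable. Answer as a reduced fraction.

For DeltaCo: deviation gain 24−15 = 9, per-period punishment loss 15−10 = 5. IC gives δ ≥ 9/14.
For Tarn: gain 7, loss 19 per period, so δ ≥ 7/26.
The tighter constraint is DeltaCo's, so cooperation needs δ ≥ 9/14.

9/14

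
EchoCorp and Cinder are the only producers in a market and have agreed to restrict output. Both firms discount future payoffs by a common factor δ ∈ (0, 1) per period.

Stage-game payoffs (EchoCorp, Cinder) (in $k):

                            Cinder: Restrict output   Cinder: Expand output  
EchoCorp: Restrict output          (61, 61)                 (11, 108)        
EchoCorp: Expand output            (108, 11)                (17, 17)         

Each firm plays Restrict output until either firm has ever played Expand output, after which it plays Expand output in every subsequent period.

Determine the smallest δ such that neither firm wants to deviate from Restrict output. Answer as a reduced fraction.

Under grim trigger the critical discount factor is (T−C)/(T−P) with T = 108, C = 61, P = 17.
δ* = (108−61)/(108−17) = 47/91.

47/91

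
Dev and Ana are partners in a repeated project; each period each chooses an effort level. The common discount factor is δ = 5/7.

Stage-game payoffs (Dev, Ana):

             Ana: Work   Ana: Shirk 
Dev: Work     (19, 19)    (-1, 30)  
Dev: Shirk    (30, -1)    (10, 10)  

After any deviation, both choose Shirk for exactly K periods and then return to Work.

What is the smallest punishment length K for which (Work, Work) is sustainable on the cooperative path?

IC: δ(1−δ^K)/(1−δ) ≥ (30−19)/(19−10) = 11/9.
With δ = 5/7: need 1 − δ^K ≥ 11/9·(1−5/7)/(5/7), i.e. δ^K ≤ 0.5111.
Since (5/7)^1 = 0.7143 and (5/7)^2 = 0.5102, the smallest such K is 2.

2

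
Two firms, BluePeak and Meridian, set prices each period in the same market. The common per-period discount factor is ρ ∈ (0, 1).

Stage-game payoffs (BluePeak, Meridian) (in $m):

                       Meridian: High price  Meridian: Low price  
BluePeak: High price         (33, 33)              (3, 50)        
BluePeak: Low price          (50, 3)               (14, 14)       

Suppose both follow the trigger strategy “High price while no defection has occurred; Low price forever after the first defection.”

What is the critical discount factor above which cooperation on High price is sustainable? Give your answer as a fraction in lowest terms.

One-period gain from deviating is 50 − 33 = 17. The loss is 33 − 14 = 19 in every subsequent period, with present value 19·ρ/(1−ρ).
Deviation is unprofitable when 19·ρ/(1−ρ) ≥ 17, i.e. ρ/(1−ρ) ≥ 17/19.
Equivalently ρ ≥ 17/(17+19) = 17/36.

17/36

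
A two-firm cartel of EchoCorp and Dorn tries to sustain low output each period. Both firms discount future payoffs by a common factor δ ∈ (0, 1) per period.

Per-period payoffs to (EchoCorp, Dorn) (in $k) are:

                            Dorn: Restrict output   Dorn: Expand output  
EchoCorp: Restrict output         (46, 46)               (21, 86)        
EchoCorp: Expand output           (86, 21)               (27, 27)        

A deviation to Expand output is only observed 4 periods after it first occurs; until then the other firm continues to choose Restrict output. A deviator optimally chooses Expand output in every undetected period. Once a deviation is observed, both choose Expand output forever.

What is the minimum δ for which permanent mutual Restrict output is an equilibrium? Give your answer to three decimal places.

A deviator earns 86 for 4 periods, then 27 forever; cooperating earns 46 forever. Multiplying the IC by (1−δ):
46 ≥ 86(1−δ^4) + 27δ^4, so 59·δ^4 ≥ 40 and δ^4 ≥ 40/59.
δ ≥ (40/59)^(1/4) ≈ 0.907.

0.907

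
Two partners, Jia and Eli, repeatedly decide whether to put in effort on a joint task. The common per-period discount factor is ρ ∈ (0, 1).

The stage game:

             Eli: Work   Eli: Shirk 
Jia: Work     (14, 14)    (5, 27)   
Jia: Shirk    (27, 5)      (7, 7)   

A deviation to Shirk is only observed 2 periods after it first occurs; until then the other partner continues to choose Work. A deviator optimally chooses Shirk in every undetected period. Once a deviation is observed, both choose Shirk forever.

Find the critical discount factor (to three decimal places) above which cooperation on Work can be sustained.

Deviating for the 2 undetected periods gains 27−14 = 13 per period over cooperation, then loses 14−7 = 7 per period forever once punishment starts.
Gain: 13(1 + ρ + … + ρ^1); loss: 7·ρ^2/(1−ρ).
No profitable deviation ⇔ 13(1−ρ^2) ≤ 7·ρ^2, i.e. ρ^2 ≥ 13/(13+7) = 13/20.
Hence ρ ≥ (13/20)^(1/2) ≈ 0.806.

0.806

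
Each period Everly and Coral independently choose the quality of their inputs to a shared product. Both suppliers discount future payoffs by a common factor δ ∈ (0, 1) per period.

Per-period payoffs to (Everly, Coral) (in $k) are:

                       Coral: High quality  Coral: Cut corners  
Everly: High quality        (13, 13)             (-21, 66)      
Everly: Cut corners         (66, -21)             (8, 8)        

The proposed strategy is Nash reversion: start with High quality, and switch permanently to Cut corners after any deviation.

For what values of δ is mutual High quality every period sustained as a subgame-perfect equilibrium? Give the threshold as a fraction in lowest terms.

53/58

13/(1−δ) ≥ 66 + 8δ/(1−δ)
13 ≥ 66 − 58δ
δ ≥ 53/58.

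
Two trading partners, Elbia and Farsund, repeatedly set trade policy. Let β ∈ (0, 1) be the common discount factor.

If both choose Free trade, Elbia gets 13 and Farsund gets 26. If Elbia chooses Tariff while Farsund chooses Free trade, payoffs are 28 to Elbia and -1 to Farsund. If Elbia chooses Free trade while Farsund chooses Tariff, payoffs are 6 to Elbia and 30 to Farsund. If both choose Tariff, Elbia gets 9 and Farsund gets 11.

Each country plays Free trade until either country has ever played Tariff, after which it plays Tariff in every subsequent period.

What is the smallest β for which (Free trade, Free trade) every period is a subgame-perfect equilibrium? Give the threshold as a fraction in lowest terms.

15/19

Elbia: cooperation gives 13 each period; deviation gives 28 once then 9 forever.
  13/(1−β) ≥ 28 + 9β/(1−β) ⇒ β ≥ 15/19.
Farsund: cooperation gives 26 each period; deviation gives 30 once then 11 forever.
  β ≥ 4/19.
Both must hold, so the binding constraint is Elbia's: β ≥ 15/19.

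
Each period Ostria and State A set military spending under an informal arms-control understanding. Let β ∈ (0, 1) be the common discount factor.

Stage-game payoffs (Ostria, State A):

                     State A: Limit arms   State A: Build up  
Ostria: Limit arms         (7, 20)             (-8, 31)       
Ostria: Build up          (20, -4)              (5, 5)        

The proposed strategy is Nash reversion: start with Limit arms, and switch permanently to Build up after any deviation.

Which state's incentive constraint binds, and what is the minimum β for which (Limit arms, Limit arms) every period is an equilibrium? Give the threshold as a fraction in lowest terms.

For Ostria: deviation gain 20−7 = 13, per-period punishment loss 7−5 = 2. IC gives β ≥ 13/15.
For State A: gain 11, loss 15 per period, so β ≥ 11/26.
The tighter constraint is Ostria's, so cooperation needs β ≥ 13/15.

Ostria; β ≥ 13/15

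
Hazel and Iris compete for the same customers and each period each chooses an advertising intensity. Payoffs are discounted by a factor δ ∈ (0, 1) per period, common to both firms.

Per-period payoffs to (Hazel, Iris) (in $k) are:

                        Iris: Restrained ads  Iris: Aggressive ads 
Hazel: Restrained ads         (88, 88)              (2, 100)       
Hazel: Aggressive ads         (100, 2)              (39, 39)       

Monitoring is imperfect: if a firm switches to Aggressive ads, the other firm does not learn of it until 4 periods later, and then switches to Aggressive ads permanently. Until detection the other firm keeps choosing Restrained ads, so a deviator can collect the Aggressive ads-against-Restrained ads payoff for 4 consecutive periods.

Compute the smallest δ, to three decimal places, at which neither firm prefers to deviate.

The best deviation is to choose Aggressive ads for all 4 undetected periods, earning 100 each, then 39 forever once detected.
Deviation value: 100(1−δ^4)/(1−δ) + 39δ^4/(1−δ); cooperation value: 88/(1−δ).
IC: 88 ≥ 100(1−δ^4) + 39δ^4 = 100 − 61δ^4.
So δ^4 ≥ 12/61, giving δ ≥ (12/61)^(1/4) ≈ 0.666.

0.666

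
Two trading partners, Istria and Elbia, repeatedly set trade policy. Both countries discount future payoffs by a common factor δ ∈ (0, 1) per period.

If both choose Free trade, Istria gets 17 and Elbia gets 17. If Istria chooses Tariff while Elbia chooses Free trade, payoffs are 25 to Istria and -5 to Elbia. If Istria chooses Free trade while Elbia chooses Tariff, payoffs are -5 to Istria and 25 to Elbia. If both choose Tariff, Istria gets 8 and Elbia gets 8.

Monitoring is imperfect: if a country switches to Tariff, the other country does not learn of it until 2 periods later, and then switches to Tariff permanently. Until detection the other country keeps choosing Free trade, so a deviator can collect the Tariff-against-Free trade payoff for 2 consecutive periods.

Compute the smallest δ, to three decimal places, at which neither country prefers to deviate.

0.686

Deviating for the 2 undetected periods gains 25−17 = 8 per period over cooperation, then loses 17−8 = 9 per period forever once punishment starts.
Gain: 8(1 + δ + … + δ^1); loss: 9·δ^2/(1−δ).
No profitable deviation ⇔ 8(1−δ^2) ≤ 9·δ^2, i.e. δ^2 ≥ 8/(8+9) = 8/17.
Hence δ ≥ (8/17)^(1/2) ≈ 0.686.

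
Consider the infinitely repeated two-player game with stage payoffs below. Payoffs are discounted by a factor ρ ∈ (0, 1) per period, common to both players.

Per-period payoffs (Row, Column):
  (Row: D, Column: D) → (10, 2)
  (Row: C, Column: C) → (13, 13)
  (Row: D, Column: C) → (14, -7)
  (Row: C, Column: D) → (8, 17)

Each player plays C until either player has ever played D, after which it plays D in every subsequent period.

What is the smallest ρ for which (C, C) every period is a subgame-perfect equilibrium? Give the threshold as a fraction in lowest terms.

Row: cooperation gives 13 each period; deviation gives 14 once then 10 forever.
  13/(1−ρ) ≥ 14 + 10ρ/(1−ρ) ⇒ ρ ≥ 1/4.
Column: cooperation gives 13 each period; deviation gives 17 once then 2 forever.
  ρ ≥ 4/15.
Both must hold, so the binding constraint is Column's: ρ ≥ 4/15.

4/15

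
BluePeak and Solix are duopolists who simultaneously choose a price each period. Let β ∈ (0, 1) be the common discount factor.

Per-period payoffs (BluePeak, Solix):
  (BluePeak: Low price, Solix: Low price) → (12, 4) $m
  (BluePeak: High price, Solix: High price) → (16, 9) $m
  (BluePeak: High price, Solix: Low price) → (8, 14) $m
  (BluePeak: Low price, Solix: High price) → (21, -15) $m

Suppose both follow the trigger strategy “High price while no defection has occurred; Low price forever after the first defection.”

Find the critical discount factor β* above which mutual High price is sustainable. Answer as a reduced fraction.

For BluePeak: deviation gain 21−16 = 5, per-period punishment loss 16−12 = 4. IC gives β ≥ 5/9.
For Solix: gain 5, loss 5 per period, so β ≥ 5/10 = 1/2.
The tighter constraint is BluePeak's, so cooperation needs β ≥ 5/9.

5/9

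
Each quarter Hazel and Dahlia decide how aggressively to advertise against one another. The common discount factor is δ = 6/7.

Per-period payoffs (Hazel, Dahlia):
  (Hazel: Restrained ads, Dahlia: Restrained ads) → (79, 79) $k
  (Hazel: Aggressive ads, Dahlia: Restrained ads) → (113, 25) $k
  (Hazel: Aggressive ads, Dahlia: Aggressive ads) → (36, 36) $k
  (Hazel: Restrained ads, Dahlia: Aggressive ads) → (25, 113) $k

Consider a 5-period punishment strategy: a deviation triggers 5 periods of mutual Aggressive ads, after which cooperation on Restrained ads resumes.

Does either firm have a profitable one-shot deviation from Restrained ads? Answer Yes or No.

A one-shot deviation gives 113 now, then 36 for 5 periods, then back to 79.
Gain from deviating: (113−79) today; loss: (79−36) in each of the next 5 periods.
No-deviation condition: (79−36)(δ+…+δ^5) ≥ 113−79, i.e. δ+…+δ^5 ≥ 34/43.
At δ = 6/7: δ+…+δ^5 = 3.2240 ≥ 0.7907.
So cooperation is sustainable.

No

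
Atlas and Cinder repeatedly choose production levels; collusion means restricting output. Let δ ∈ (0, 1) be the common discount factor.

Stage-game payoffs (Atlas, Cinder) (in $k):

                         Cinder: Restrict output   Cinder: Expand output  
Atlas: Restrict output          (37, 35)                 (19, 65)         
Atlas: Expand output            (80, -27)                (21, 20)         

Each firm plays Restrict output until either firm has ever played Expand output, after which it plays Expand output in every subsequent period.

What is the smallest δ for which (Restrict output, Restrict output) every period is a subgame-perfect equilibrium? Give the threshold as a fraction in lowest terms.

43/59

For Atlas: deviation gain 80−37 = 43, per-period punishment loss 37−21 = 16. IC gives δ ≥ 43/59.
For Cinder: gain 30, loss 15 per period, so δ ≥ 30/45 = 2/3.
The tighter constraint is Atlas's, so cooperation needs δ ≥ 43/59.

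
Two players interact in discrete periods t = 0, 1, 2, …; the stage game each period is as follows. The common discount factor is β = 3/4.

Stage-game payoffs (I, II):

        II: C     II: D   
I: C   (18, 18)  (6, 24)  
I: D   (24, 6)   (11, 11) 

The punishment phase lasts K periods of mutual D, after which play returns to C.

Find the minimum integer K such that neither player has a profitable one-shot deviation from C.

IC: β(1−β^K)/(1−β) ≥ (24−18)/(18−11) = 6/7.
With β = 3/4: need 1 − β^K ≥ 6/7·(1−3/4)/(3/4), i.e. β^K ≤ 0.7143.
Since (3/4)^1 = 0.7500 and (3/4)^2 = 0.5625, the smallest such K is 2.

2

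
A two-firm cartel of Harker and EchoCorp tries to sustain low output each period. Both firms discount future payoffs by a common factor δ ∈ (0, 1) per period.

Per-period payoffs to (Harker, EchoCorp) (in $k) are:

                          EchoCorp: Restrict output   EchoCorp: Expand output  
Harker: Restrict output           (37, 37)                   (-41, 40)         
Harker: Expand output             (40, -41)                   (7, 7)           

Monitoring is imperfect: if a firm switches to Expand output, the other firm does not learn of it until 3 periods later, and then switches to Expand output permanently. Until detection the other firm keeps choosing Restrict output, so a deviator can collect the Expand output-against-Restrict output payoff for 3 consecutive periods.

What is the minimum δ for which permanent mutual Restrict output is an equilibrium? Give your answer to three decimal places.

Deviating for the 3 undetected periods gains 40−37 = 3 per period over cooperation, then loses 37−7 = 30 per period forever once punishment starts.
Gain: 3(1 + δ + … + δ^2); loss: 30·δ^3/(1−δ).
No profitable deviation ⇔ 3(1−δ^3) ≤ 30·δ^3, i.e. δ^3 ≥ 3/(3+30) = 1/11.
Hence δ ≥ (1/11)^(1/3) ≈ 0.450.

0.450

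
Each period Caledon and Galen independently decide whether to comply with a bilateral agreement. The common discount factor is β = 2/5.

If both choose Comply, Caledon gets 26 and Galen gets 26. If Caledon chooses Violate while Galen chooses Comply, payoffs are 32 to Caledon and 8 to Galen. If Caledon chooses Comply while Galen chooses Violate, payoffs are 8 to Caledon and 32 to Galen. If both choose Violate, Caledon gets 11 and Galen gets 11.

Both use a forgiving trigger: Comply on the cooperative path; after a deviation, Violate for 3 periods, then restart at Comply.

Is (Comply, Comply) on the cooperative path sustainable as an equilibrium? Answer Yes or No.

A one-shot deviation gives 32 now, then 11 for 3 periods, then back to 26.
Gain from deviating: (32−26) today; loss: (26−11) in each of the next 3 periods.
No-deviation condition: (26−11)(β+…+β^3) ≥ 32−26, i.e. β+…+β^3 ≥ 2/5.
At β = 2/5: β+…+β^3 = 0.6240 ≥ 0.4000.
So cooperation is sustainable.

Yes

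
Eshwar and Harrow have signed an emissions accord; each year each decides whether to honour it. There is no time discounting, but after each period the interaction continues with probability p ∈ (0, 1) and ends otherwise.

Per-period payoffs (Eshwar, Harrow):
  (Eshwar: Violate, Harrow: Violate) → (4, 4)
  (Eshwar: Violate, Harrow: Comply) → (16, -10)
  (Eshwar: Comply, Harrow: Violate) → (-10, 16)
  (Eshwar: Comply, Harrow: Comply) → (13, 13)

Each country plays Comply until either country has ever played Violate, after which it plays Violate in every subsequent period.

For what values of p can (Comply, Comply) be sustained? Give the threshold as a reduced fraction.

Expected cooperation value is 13 + p·13 + p²·13 + … = 13/(1−p); deviation gives 16 + p·4/(1−p).
13 ≥ 16(1−p) + 4p ⇒ 12p ≥ 3 ⇒ p ≥ 3/12 = 1/4.

1/4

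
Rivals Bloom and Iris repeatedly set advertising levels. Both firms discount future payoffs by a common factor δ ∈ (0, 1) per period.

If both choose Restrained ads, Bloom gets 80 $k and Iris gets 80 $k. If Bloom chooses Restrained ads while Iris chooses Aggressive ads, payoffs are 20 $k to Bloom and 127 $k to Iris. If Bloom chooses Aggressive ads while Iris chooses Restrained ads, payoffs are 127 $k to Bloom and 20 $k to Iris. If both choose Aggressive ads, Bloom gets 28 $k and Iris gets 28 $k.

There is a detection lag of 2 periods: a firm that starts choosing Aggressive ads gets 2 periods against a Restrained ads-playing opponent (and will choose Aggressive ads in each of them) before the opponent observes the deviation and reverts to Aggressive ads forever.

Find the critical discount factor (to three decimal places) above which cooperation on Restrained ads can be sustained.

Deviating for the 2 undetected periods gains 127−80 = 47 per period over cooperation, then loses 80−28 = 52 per period forever once punishment starts.
Gain: 47(1 + δ + … + δ^1); loss: 52·δ^2/(1−δ).
No profitable deviation ⇔ 47(1−δ^2) ≤ 52·δ^2, i.e. δ^2 ≥ 47/(47+52) = 47/99.
Hence δ ≥ (47/99)^(1/2) ≈ 0.689.

0.689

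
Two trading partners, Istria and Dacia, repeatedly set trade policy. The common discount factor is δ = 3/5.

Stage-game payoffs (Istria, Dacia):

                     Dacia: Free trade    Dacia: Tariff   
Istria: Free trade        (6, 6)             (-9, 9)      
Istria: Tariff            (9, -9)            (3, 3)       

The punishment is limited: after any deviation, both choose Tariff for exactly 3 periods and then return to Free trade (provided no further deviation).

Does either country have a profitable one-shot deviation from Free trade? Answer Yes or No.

IC: δ+…+δ^3 ≥ (9−6)/(6−3) = 1.
At δ = 3/5: partial sum = 1.1760 ≥ 1.0000. Cooperation sustainable.

No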